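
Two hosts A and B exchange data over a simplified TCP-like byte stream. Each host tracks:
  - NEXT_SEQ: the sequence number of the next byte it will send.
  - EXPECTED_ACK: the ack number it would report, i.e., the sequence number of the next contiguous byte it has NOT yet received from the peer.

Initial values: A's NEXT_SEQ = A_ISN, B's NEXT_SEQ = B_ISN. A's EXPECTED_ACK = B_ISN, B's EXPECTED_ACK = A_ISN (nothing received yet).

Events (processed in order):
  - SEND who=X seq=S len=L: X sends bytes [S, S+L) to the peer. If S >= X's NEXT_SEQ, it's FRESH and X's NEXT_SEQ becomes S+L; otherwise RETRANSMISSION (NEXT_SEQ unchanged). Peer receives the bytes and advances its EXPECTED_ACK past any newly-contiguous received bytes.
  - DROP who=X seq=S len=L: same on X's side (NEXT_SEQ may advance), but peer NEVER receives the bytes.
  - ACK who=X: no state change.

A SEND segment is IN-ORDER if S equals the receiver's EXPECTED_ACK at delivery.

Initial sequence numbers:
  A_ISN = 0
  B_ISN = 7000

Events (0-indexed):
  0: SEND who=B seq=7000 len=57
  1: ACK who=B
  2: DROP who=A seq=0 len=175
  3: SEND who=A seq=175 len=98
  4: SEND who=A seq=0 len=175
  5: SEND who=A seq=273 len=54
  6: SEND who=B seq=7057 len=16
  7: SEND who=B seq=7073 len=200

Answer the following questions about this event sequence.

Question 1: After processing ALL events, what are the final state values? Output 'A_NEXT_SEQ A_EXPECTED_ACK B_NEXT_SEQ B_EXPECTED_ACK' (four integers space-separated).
After event 0: A_seq=0 A_ack=7057 B_seq=7057 B_ack=0
After event 1: A_seq=0 A_ack=7057 B_seq=7057 B_ack=0
After event 2: A_seq=175 A_ack=7057 B_seq=7057 B_ack=0
After event 3: A_seq=273 A_ack=7057 B_seq=7057 B_ack=0
After event 4: A_seq=273 A_ack=7057 B_seq=7057 B_ack=273
After event 5: A_seq=327 A_ack=7057 B_seq=7057 B_ack=327
After event 6: A_seq=327 A_ack=7073 B_seq=7073 B_ack=327
After event 7: A_seq=327 A_ack=7273 B_seq=7273 B_ack=327

Answer: 327 7273 7273 327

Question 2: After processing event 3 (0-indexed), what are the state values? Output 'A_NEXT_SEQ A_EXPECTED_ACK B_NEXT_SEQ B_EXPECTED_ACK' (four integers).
After event 0: A_seq=0 A_ack=7057 B_seq=7057 B_ack=0
After event 1: A_seq=0 A_ack=7057 B_seq=7057 B_ack=0
After event 2: A_seq=175 A_ack=7057 B_seq=7057 B_ack=0
After event 3: A_seq=273 A_ack=7057 B_seq=7057 B_ack=0

273 7057 7057 0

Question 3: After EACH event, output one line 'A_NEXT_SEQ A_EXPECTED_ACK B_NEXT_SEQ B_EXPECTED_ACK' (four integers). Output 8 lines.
0 7057 7057 0
0 7057 7057 0
175 7057 7057 0
273 7057 7057 0
273 7057 7057 273
327 7057 7057 327
327 7073 7073 327
327 7273 7273 327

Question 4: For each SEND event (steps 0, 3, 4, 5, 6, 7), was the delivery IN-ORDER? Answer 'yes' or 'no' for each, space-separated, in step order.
Step 0: SEND seq=7000 -> in-order
Step 3: SEND seq=175 -> out-of-order
Step 4: SEND seq=0 -> in-order
Step 5: SEND seq=273 -> in-order
Step 6: SEND seq=7057 -> in-order
Step 7: SEND seq=7073 -> in-order

Answer: yes no yes yes yes yes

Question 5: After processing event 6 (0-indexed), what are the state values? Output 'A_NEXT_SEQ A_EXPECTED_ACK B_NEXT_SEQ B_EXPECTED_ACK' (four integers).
After event 0: A_seq=0 A_ack=7057 B_seq=7057 B_ack=0
After event 1: A_seq=0 A_ack=7057 B_seq=7057 B_ack=0
After event 2: A_seq=175 A_ack=7057 B_seq=7057 B_ack=0
After event 3: A_seq=273 A_ack=7057 B_seq=7057 B_ack=0
After event 4: A_seq=273 A_ack=7057 B_seq=7057 B_ack=273
After event 5: A_seq=327 A_ack=7057 B_seq=7057 B_ack=327
After event 6: A_seq=327 A_ack=7073 B_seq=7073 B_ack=327

327 7073 7073 327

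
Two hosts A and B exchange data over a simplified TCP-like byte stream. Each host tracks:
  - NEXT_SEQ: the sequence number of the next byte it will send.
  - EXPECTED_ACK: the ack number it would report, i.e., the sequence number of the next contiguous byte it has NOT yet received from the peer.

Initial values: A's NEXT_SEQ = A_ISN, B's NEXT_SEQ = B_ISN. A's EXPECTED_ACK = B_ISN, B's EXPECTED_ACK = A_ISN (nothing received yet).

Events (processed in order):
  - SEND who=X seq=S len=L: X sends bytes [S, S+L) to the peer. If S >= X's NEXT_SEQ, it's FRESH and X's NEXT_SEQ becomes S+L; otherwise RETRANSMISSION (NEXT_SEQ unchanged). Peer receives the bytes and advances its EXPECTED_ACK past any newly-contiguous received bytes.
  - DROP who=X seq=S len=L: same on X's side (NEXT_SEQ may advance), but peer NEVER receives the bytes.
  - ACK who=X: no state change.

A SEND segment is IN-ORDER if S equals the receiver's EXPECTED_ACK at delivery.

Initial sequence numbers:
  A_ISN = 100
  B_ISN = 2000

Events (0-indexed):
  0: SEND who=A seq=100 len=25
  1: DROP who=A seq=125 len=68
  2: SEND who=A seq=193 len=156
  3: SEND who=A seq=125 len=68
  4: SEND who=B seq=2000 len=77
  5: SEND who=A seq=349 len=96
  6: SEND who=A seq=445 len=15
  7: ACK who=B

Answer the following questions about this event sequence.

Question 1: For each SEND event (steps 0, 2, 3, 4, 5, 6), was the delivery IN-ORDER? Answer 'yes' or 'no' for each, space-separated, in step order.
Step 0: SEND seq=100 -> in-order
Step 2: SEND seq=193 -> out-of-order
Step 3: SEND seq=125 -> in-order
Step 4: SEND seq=2000 -> in-order
Step 5: SEND seq=349 -> in-order
Step 6: SEND seq=445 -> in-order

Answer: yes no yes yes yes yes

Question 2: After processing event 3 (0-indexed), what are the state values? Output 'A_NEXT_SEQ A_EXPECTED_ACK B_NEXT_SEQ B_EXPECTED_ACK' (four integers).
After event 0: A_seq=125 A_ack=2000 B_seq=2000 B_ack=125
After event 1: A_seq=193 A_ack=2000 B_seq=2000 B_ack=125
After event 2: A_seq=349 A_ack=2000 B_seq=2000 B_ack=125
After event 3: A_seq=349 A_ack=2000 B_seq=2000 B_ack=349

349 2000 2000 349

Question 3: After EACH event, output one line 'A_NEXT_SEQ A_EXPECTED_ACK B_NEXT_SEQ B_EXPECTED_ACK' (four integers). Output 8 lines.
125 2000 2000 125
193 2000 2000 125
349 2000 2000 125
349 2000 2000 349
349 2077 2077 349
445 2077 2077 445
460 2077 2077 460
460 2077 2077 460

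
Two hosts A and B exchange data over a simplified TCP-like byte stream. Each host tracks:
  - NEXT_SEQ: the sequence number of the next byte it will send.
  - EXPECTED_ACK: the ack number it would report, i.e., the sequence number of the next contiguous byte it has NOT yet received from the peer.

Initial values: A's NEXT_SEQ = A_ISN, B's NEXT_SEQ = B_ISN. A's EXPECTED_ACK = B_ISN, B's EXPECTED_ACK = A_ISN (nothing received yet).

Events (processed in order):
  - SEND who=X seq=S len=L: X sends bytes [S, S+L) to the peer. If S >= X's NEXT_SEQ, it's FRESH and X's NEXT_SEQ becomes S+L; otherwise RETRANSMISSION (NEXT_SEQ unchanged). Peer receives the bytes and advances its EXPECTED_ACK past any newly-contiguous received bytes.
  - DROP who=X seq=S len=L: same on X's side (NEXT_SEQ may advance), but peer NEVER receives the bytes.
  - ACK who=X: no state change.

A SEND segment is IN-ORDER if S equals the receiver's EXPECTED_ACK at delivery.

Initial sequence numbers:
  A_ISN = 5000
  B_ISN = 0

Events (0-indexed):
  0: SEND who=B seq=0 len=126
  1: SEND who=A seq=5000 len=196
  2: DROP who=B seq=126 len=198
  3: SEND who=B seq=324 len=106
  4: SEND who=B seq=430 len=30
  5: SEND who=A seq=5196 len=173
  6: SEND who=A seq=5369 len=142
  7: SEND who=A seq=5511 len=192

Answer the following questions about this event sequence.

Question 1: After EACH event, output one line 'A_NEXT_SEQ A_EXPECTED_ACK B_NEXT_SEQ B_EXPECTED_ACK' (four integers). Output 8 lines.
5000 126 126 5000
5196 126 126 5196
5196 126 324 5196
5196 126 430 5196
5196 126 460 5196
5369 126 460 5369
5511 126 460 5511
5703 126 460 5703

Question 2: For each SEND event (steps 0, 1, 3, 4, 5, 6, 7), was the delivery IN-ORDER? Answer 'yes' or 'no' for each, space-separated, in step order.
Answer: yes yes no no yes yes yes

Derivation:
Step 0: SEND seq=0 -> in-order
Step 1: SEND seq=5000 -> in-order
Step 3: SEND seq=324 -> out-of-order
Step 4: SEND seq=430 -> out-of-order
Step 5: SEND seq=5196 -> in-order
Step 6: SEND seq=5369 -> in-order
Step 7: SEND seq=5511 -> in-order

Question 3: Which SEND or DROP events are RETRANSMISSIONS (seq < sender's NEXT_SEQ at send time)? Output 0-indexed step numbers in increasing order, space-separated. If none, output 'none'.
Answer: none

Derivation:
Step 0: SEND seq=0 -> fresh
Step 1: SEND seq=5000 -> fresh
Step 2: DROP seq=126 -> fresh
Step 3: SEND seq=324 -> fresh
Step 4: SEND seq=430 -> fresh
Step 5: SEND seq=5196 -> fresh
Step 6: SEND seq=5369 -> fresh
Step 7: SEND seq=5511 -> fresh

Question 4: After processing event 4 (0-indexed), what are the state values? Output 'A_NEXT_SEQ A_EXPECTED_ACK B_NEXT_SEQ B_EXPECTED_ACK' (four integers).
After event 0: A_seq=5000 A_ack=126 B_seq=126 B_ack=5000
After event 1: A_seq=5196 A_ack=126 B_seq=126 B_ack=5196
After event 2: A_seq=5196 A_ack=126 B_seq=324 B_ack=5196
After event 3: A_seq=5196 A_ack=126 B_seq=430 B_ack=5196
After event 4: A_seq=5196 A_ack=126 B_seq=460 B_ack=5196

5196 126 460 5196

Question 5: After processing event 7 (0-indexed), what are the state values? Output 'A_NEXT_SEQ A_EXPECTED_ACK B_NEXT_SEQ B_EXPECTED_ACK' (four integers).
After event 0: A_seq=5000 A_ack=126 B_seq=126 B_ack=5000
After event 1: A_seq=5196 A_ack=126 B_seq=126 B_ack=5196
After event 2: A_seq=5196 A_ack=126 B_seq=324 B_ack=5196
After event 3: A_seq=5196 A_ack=126 B_seq=430 B_ack=5196
After event 4: A_seq=5196 A_ack=126 B_seq=460 B_ack=5196
After event 5: A_seq=5369 A_ack=126 B_seq=460 B_ack=5369
After event 6: A_seq=5511 A_ack=126 B_seq=460 B_ack=5511
After event 7: A_seq=5703 A_ack=126 B_seq=460 B_ack=5703

5703 126 460 5703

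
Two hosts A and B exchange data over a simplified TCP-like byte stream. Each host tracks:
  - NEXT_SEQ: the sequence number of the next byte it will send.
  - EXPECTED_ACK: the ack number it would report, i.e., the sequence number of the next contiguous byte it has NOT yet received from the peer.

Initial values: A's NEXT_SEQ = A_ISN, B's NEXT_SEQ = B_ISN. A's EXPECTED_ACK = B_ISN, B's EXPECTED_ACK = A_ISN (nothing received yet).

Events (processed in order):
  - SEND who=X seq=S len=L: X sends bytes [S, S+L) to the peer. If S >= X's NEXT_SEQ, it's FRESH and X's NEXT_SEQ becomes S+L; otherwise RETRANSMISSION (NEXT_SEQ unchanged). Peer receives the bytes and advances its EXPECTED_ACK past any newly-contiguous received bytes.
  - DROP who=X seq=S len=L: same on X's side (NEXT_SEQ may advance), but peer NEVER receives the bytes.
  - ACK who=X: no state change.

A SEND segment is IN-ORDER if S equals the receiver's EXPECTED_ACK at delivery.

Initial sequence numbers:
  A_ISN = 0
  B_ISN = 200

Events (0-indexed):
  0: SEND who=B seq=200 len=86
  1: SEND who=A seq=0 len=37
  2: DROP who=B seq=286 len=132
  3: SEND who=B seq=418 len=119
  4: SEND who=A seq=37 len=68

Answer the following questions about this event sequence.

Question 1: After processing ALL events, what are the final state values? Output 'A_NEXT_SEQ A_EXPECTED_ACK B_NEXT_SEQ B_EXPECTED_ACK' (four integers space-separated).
Answer: 105 286 537 105

Derivation:
After event 0: A_seq=0 A_ack=286 B_seq=286 B_ack=0
After event 1: A_seq=37 A_ack=286 B_seq=286 B_ack=37
After event 2: A_seq=37 A_ack=286 B_seq=418 B_ack=37
After event 3: A_seq=37 A_ack=286 B_seq=537 B_ack=37
After event 4: A_seq=105 A_ack=286 B_seq=537 B_ack=105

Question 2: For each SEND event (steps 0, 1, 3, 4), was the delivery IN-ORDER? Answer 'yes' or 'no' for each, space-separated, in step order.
Step 0: SEND seq=200 -> in-order
Step 1: SEND seq=0 -> in-order
Step 3: SEND seq=418 -> out-of-order
Step 4: SEND seq=37 -> in-order

Answer: yes yes no yes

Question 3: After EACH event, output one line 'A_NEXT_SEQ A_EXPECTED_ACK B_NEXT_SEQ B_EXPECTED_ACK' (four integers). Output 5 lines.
0 286 286 0
37 286 286 37
37 286 418 37
37 286 537 37
105 286 537 105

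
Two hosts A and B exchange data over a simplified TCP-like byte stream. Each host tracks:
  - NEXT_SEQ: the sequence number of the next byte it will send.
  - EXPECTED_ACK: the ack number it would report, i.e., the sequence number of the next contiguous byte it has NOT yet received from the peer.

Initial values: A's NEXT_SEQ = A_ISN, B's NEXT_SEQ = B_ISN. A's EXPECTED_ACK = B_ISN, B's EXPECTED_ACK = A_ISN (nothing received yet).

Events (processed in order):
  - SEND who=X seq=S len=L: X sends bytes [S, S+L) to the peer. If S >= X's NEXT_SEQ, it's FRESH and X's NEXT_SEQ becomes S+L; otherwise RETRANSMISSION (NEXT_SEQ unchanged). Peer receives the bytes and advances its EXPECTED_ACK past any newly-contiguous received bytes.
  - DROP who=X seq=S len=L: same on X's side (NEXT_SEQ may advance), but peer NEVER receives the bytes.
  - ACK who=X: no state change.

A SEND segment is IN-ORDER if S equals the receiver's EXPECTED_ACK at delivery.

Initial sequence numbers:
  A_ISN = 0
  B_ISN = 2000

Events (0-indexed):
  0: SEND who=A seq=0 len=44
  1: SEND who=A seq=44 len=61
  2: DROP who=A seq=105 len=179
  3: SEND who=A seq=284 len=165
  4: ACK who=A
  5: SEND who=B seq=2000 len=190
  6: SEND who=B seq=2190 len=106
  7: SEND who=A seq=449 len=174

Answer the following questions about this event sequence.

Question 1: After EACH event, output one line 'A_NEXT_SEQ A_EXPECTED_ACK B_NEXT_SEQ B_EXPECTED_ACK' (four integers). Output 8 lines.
44 2000 2000 44
105 2000 2000 105
284 2000 2000 105
449 2000 2000 105
449 2000 2000 105
449 2190 2190 105
449 2296 2296 105
623 2296 2296 105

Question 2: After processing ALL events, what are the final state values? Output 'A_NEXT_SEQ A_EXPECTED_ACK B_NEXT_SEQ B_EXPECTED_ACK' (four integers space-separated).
After event 0: A_seq=44 A_ack=2000 B_seq=2000 B_ack=44
After event 1: A_seq=105 A_ack=2000 B_seq=2000 B_ack=105
After event 2: A_seq=284 A_ack=2000 B_seq=2000 B_ack=105
After event 3: A_seq=449 A_ack=2000 B_seq=2000 B_ack=105
After event 4: A_seq=449 A_ack=2000 B_seq=2000 B_ack=105
After event 5: A_seq=449 A_ack=2190 B_seq=2190 B_ack=105
After event 6: A_seq=449 A_ack=2296 B_seq=2296 B_ack=105
After event 7: A_seq=623 A_ack=2296 B_seq=2296 B_ack=105

Answer: 623 2296 2296 105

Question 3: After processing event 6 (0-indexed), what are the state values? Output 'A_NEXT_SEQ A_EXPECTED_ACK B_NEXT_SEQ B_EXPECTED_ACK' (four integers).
After event 0: A_seq=44 A_ack=2000 B_seq=2000 B_ack=44
After event 1: A_seq=105 A_ack=2000 B_seq=2000 B_ack=105
After event 2: A_seq=284 A_ack=2000 B_seq=2000 B_ack=105
After event 3: A_seq=449 A_ack=2000 B_seq=2000 B_ack=105
After event 4: A_seq=449 A_ack=2000 B_seq=2000 B_ack=105
After event 5: A_seq=449 A_ack=2190 B_seq=2190 B_ack=105
After event 6: A_seq=449 A_ack=2296 B_seq=2296 B_ack=105

449 2296 2296 105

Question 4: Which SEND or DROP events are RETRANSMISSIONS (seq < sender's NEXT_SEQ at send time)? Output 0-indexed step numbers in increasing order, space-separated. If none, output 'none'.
Step 0: SEND seq=0 -> fresh
Step 1: SEND seq=44 -> fresh
Step 2: DROP seq=105 -> fresh
Step 3: SEND seq=284 -> fresh
Step 5: SEND seq=2000 -> fresh
Step 6: SEND seq=2190 -> fresh
Step 7: SEND seq=449 -> fresh

Answer: none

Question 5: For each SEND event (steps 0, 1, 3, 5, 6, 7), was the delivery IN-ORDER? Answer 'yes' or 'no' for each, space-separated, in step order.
Step 0: SEND seq=0 -> in-order
Step 1: SEND seq=44 -> in-order
Step 3: SEND seq=284 -> out-of-order
Step 5: SEND seq=2000 -> in-order
Step 6: SEND seq=2190 -> in-order
Step 7: SEND seq=449 -> out-of-order

Answer: yes yes no yes yes no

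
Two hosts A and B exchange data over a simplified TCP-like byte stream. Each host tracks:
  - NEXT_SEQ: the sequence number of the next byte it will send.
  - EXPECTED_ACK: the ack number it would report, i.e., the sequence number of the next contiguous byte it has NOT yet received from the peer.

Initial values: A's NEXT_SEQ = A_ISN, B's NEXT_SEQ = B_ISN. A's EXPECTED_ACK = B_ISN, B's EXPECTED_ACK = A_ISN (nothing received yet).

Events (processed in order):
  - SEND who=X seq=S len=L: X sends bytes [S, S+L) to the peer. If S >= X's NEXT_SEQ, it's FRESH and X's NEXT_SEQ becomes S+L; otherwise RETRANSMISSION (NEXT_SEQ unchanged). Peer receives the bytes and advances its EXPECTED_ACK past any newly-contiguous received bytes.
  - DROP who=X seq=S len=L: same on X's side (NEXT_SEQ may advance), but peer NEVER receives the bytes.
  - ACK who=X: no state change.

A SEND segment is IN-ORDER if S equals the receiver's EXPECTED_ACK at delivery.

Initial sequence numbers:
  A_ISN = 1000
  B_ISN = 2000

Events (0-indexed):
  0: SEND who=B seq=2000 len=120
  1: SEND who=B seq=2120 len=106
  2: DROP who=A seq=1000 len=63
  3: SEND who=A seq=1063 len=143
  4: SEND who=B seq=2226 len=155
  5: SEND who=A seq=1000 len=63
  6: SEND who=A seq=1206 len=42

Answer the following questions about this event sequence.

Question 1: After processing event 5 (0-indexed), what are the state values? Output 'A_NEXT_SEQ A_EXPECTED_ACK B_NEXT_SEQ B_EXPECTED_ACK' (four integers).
After event 0: A_seq=1000 A_ack=2120 B_seq=2120 B_ack=1000
After event 1: A_seq=1000 A_ack=2226 B_seq=2226 B_ack=1000
After event 2: A_seq=1063 A_ack=2226 B_seq=2226 B_ack=1000
After event 3: A_seq=1206 A_ack=2226 B_seq=2226 B_ack=1000
After event 4: A_seq=1206 A_ack=2381 B_seq=2381 B_ack=1000
After event 5: A_seq=1206 A_ack=2381 B_seq=2381 B_ack=1206

1206 2381 2381 1206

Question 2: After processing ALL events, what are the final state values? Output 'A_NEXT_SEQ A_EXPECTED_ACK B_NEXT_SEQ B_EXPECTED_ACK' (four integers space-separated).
After event 0: A_seq=1000 A_ack=2120 B_seq=2120 B_ack=1000
After event 1: A_seq=1000 A_ack=2226 B_seq=2226 B_ack=1000
After event 2: A_seq=1063 A_ack=2226 B_seq=2226 B_ack=1000
After event 3: A_seq=1206 A_ack=2226 B_seq=2226 B_ack=1000
After event 4: A_seq=1206 A_ack=2381 B_seq=2381 B_ack=1000
After event 5: A_seq=1206 A_ack=2381 B_seq=2381 B_ack=1206
After event 6: A_seq=1248 A_ack=2381 B_seq=2381 B_ack=1248

Answer: 1248 2381 2381 1248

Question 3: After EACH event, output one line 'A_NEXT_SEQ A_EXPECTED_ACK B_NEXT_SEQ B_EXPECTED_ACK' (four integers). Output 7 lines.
1000 2120 2120 1000
1000 2226 2226 1000
1063 2226 2226 1000
1206 2226 2226 1000
1206 2381 2381 1000
1206 2381 2381 1206
1248 2381 2381 1248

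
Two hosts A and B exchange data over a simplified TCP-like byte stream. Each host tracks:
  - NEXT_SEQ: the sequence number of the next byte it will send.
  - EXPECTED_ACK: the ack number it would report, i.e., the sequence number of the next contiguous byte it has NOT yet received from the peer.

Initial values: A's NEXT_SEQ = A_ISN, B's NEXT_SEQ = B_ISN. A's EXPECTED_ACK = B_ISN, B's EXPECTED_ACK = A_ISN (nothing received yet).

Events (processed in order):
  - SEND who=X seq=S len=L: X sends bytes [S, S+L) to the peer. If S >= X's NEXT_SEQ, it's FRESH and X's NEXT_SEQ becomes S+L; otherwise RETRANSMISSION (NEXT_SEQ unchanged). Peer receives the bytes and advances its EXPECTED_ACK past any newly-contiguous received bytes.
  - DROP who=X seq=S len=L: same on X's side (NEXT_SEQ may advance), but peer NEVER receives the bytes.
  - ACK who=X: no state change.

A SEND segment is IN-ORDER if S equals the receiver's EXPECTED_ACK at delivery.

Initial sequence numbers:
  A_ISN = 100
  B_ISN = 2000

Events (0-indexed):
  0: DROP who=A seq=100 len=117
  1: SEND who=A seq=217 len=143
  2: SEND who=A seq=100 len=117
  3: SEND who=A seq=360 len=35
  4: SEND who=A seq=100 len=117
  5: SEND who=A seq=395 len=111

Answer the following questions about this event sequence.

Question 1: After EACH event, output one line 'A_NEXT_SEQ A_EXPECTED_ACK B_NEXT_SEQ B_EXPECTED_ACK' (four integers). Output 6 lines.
217 2000 2000 100
360 2000 2000 100
360 2000 2000 360
395 2000 2000 395
395 2000 2000 395
506 2000 2000 506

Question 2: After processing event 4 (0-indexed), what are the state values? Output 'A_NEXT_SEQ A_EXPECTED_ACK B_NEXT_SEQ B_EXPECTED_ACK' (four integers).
After event 0: A_seq=217 A_ack=2000 B_seq=2000 B_ack=100
After event 1: A_seq=360 A_ack=2000 B_seq=2000 B_ack=100
After event 2: A_seq=360 A_ack=2000 B_seq=2000 B_ack=360
After event 3: A_seq=395 A_ack=2000 B_seq=2000 B_ack=395
After event 4: A_seq=395 A_ack=2000 B_seq=2000 B_ack=395

395 2000 2000 395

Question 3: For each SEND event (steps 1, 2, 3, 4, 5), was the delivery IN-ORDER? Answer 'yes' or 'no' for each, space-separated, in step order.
Step 1: SEND seq=217 -> out-of-order
Step 2: SEND seq=100 -> in-order
Step 3: SEND seq=360 -> in-order
Step 4: SEND seq=100 -> out-of-order
Step 5: SEND seq=395 -> in-order

Answer: no yes yes no yes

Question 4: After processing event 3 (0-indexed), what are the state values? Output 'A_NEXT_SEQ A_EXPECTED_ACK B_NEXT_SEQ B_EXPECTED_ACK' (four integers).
After event 0: A_seq=217 A_ack=2000 B_seq=2000 B_ack=100
After event 1: A_seq=360 A_ack=2000 B_seq=2000 B_ack=100
After event 2: A_seq=360 A_ack=2000 B_seq=2000 B_ack=360
After event 3: A_seq=395 A_ack=2000 B_seq=2000 B_ack=395

395 2000 2000 395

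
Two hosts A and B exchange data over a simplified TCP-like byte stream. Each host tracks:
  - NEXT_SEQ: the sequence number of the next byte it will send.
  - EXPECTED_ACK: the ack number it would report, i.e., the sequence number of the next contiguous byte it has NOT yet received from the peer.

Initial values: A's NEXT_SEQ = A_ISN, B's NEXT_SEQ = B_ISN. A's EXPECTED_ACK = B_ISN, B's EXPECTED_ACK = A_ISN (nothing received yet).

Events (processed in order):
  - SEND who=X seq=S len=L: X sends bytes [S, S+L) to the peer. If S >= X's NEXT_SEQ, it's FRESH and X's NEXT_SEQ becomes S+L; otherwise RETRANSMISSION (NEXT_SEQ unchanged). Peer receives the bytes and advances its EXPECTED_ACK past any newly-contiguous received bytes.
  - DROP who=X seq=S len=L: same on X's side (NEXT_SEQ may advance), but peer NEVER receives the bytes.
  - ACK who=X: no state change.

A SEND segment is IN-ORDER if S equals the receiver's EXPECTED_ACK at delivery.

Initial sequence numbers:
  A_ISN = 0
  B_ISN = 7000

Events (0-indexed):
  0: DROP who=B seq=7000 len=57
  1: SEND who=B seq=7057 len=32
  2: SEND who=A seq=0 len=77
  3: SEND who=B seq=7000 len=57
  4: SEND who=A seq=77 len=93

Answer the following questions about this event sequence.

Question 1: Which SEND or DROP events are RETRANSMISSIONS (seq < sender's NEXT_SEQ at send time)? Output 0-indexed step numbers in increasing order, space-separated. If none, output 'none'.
Step 0: DROP seq=7000 -> fresh
Step 1: SEND seq=7057 -> fresh
Step 2: SEND seq=0 -> fresh
Step 3: SEND seq=7000 -> retransmit
Step 4: SEND seq=77 -> fresh

Answer: 3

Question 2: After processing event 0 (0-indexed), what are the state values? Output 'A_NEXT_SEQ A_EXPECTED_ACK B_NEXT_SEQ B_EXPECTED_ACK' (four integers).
After event 0: A_seq=0 A_ack=7000 B_seq=7057 B_ack=0

0 7000 7057 0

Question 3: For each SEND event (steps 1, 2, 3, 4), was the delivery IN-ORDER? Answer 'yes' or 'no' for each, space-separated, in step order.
Answer: no yes yes yes

Derivation:
Step 1: SEND seq=7057 -> out-of-order
Step 2: SEND seq=0 -> in-order
Step 3: SEND seq=7000 -> in-order
Step 4: SEND seq=77 -> in-order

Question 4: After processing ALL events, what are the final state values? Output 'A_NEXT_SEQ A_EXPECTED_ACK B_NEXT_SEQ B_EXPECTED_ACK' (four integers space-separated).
Answer: 170 7089 7089 170

Derivation:
After event 0: A_seq=0 A_ack=7000 B_seq=7057 B_ack=0
After event 1: A_seq=0 A_ack=7000 B_seq=7089 B_ack=0
After event 2: A_seq=77 A_ack=7000 B_seq=7089 B_ack=77
After event 3: A_seq=77 A_ack=7089 B_seq=7089 B_ack=77
After event 4: A_seq=170 A_ack=7089 B_seq=7089 B_ack=170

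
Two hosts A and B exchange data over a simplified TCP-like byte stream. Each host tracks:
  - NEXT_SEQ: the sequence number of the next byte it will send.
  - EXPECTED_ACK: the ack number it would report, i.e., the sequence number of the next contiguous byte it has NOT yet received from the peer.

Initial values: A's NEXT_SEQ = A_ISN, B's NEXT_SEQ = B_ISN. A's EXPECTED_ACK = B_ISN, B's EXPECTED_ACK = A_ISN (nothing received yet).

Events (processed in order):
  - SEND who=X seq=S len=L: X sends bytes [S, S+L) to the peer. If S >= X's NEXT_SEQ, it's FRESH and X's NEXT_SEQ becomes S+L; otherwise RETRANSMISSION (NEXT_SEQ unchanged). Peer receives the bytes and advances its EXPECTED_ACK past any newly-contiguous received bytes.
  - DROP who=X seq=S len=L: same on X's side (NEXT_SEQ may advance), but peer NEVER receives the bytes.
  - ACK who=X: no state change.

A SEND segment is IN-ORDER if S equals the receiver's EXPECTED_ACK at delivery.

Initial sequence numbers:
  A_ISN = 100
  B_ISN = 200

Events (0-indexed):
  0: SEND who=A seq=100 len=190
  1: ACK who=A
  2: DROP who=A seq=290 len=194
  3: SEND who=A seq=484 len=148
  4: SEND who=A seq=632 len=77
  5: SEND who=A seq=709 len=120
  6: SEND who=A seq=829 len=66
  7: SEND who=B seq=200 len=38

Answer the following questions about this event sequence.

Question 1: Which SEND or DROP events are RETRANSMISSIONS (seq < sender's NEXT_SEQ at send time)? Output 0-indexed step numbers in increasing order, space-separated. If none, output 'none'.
Step 0: SEND seq=100 -> fresh
Step 2: DROP seq=290 -> fresh
Step 3: SEND seq=484 -> fresh
Step 4: SEND seq=632 -> fresh
Step 5: SEND seq=709 -> fresh
Step 6: SEND seq=829 -> fresh
Step 7: SEND seq=200 -> fresh

Answer: none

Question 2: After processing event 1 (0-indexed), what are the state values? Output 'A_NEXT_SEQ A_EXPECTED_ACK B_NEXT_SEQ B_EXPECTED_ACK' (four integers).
After event 0: A_seq=290 A_ack=200 B_seq=200 B_ack=290
After event 1: A_seq=290 A_ack=200 B_seq=200 B_ack=290

290 200 200 290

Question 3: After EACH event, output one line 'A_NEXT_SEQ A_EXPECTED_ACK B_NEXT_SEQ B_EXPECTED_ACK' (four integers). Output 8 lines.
290 200 200 290
290 200 200 290
484 200 200 290
632 200 200 290
709 200 200 290
829 200 200 290
895 200 200 290
895 238 238 290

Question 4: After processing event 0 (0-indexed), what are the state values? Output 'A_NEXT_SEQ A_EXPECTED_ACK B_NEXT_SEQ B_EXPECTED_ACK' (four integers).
After event 0: A_seq=290 A_ack=200 B_seq=200 B_ack=290

290 200 200 290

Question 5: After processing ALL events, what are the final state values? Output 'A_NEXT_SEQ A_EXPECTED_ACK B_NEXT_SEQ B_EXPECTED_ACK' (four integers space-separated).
After event 0: A_seq=290 A_ack=200 B_seq=200 B_ack=290
After event 1: A_seq=290 A_ack=200 B_seq=200 B_ack=290
After event 2: A_seq=484 A_ack=200 B_seq=200 B_ack=290
After event 3: A_seq=632 A_ack=200 B_seq=200 B_ack=290
After event 4: A_seq=709 A_ack=200 B_seq=200 B_ack=290
After event 5: A_seq=829 A_ack=200 B_seq=200 B_ack=290
After event 6: A_seq=895 A_ack=200 B_seq=200 B_ack=290
After event 7: A_seq=895 A_ack=238 B_seq=238 B_ack=290

Answer: 895 238 238 290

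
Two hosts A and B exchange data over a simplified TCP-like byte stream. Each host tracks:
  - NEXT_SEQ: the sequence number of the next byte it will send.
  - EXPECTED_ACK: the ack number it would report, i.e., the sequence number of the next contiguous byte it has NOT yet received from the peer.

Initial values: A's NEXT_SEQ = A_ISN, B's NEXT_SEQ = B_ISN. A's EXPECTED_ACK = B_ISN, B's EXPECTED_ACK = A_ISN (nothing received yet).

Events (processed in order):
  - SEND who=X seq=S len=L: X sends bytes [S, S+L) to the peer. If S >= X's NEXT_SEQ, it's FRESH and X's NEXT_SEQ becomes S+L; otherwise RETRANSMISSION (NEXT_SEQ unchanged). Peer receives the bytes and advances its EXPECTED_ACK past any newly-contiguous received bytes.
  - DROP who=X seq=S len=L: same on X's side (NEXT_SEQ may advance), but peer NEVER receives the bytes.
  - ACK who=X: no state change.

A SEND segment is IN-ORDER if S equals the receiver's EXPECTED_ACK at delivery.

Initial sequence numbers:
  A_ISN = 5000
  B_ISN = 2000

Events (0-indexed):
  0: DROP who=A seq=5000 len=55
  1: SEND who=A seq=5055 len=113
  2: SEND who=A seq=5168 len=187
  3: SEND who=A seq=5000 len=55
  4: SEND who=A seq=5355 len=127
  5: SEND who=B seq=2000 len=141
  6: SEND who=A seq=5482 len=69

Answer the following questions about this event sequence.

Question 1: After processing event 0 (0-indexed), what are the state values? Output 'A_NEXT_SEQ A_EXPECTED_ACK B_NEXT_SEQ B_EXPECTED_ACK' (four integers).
After event 0: A_seq=5055 A_ack=2000 B_seq=2000 B_ack=5000

5055 2000 2000 5000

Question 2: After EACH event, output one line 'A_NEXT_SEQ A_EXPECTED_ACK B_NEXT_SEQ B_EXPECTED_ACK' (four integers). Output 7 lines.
5055 2000 2000 5000
5168 2000 2000 5000
5355 2000 2000 5000
5355 2000 2000 5355
5482 2000 2000 5482
5482 2141 2141 5482
5551 2141 2141 5551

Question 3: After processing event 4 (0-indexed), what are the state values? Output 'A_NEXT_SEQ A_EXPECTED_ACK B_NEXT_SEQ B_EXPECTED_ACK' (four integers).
After event 0: A_seq=5055 A_ack=2000 B_seq=2000 B_ack=5000
After event 1: A_seq=5168 A_ack=2000 B_seq=2000 B_ack=5000
After event 2: A_seq=5355 A_ack=2000 B_seq=2000 B_ack=5000
After event 3: A_seq=5355 A_ack=2000 B_seq=2000 B_ack=5355
After event 4: A_seq=5482 A_ack=2000 B_seq=2000 B_ack=5482

5482 2000 2000 5482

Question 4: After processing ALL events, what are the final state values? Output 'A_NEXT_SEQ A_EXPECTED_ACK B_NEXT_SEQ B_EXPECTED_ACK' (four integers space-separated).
After event 0: A_seq=5055 A_ack=2000 B_seq=2000 B_ack=5000
After event 1: A_seq=5168 A_ack=2000 B_seq=2000 B_ack=5000
After event 2: A_seq=5355 A_ack=2000 B_seq=2000 B_ack=5000
After event 3: A_seq=5355 A_ack=2000 B_seq=2000 B_ack=5355
After event 4: A_seq=5482 A_ack=2000 B_seq=2000 B_ack=5482
After event 5: A_seq=5482 A_ack=2141 B_seq=2141 B_ack=5482
After event 6: A_seq=5551 A_ack=2141 B_seq=2141 B_ack=5551

Answer: 5551 2141 2141 5551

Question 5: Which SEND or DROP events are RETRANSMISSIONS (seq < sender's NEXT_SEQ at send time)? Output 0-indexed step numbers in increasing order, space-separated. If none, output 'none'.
Answer: 3

Derivation:
Step 0: DROP seq=5000 -> fresh
Step 1: SEND seq=5055 -> fresh
Step 2: SEND seq=5168 -> fresh
Step 3: SEND seq=5000 -> retransmit
Step 4: SEND seq=5355 -> fresh
Step 5: SEND seq=2000 -> fresh
Step 6: SEND seq=5482 -> fresh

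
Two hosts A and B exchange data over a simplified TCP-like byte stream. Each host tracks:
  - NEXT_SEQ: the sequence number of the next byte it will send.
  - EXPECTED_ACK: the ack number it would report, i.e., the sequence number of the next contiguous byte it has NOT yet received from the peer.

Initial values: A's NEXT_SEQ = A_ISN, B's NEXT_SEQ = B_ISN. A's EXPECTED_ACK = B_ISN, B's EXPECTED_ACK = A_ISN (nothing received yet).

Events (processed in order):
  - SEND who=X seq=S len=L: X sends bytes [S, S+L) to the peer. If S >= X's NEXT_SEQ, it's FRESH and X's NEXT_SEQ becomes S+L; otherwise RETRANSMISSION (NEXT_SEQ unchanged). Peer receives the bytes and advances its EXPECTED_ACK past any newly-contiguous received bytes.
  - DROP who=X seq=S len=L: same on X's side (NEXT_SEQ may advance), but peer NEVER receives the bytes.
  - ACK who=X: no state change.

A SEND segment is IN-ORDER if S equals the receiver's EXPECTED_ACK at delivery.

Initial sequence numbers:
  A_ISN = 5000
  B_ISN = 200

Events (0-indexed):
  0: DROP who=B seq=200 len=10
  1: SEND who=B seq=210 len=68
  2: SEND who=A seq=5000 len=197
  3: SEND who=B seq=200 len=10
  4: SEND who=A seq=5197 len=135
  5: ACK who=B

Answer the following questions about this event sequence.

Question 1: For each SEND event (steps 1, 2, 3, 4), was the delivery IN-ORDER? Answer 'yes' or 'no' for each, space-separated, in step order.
Step 1: SEND seq=210 -> out-of-order
Step 2: SEND seq=5000 -> in-order
Step 3: SEND seq=200 -> in-order
Step 4: SEND seq=5197 -> in-order

Answer: no yes yes yes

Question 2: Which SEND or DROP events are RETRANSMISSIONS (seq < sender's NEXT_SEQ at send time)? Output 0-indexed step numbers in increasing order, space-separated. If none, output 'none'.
Step 0: DROP seq=200 -> fresh
Step 1: SEND seq=210 -> fresh
Step 2: SEND seq=5000 -> fresh
Step 3: SEND seq=200 -> retransmit
Step 4: SEND seq=5197 -> fresh

Answer: 3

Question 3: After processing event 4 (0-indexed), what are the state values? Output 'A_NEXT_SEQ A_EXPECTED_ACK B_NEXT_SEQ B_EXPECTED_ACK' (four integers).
After event 0: A_seq=5000 A_ack=200 B_seq=210 B_ack=5000
After event 1: A_seq=5000 A_ack=200 B_seq=278 B_ack=5000
After event 2: A_seq=5197 A_ack=200 B_seq=278 B_ack=5197
After event 3: A_seq=5197 A_ack=278 B_seq=278 B_ack=5197
After event 4: A_seq=5332 A_ack=278 B_seq=278 B_ack=5332

5332 278 278 5332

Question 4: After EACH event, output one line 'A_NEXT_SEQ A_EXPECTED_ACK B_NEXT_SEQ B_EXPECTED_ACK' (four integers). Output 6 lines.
5000 200 210 5000
5000 200 278 5000
5197 200 278 5197
5197 278 278 5197
5332 278 278 5332
5332 278 278 5332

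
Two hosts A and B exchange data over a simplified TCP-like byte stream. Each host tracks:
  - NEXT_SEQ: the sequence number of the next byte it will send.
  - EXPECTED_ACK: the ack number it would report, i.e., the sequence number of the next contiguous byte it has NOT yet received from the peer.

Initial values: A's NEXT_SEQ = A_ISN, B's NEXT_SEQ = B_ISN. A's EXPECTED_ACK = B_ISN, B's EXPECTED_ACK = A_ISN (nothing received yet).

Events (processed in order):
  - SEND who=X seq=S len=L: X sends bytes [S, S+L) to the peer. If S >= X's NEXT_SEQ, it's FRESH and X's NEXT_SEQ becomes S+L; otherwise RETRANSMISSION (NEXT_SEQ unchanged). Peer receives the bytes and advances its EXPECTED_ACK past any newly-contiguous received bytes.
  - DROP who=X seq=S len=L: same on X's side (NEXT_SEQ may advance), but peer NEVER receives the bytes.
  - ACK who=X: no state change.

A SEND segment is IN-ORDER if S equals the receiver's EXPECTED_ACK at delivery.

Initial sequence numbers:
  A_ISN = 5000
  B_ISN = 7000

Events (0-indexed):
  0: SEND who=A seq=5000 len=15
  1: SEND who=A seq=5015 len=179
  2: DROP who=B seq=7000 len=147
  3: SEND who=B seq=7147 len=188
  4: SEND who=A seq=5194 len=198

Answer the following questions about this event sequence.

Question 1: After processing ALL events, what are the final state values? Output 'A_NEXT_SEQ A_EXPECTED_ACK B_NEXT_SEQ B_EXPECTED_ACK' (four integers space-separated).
After event 0: A_seq=5015 A_ack=7000 B_seq=7000 B_ack=5015
After event 1: A_seq=5194 A_ack=7000 B_seq=7000 B_ack=5194
After event 2: A_seq=5194 A_ack=7000 B_seq=7147 B_ack=5194
After event 3: A_seq=5194 A_ack=7000 B_seq=7335 B_ack=5194
After event 4: A_seq=5392 A_ack=7000 B_seq=7335 B_ack=5392

Answer: 5392 7000 7335 5392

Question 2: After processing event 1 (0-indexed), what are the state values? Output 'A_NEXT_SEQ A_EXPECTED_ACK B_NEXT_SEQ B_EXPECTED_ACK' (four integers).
After event 0: A_seq=5015 A_ack=7000 B_seq=7000 B_ack=5015
After event 1: A_seq=5194 A_ack=7000 B_seq=7000 B_ack=5194

5194 7000 7000 5194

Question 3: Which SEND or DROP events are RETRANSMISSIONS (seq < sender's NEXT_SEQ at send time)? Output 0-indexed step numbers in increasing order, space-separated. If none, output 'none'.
Step 0: SEND seq=5000 -> fresh
Step 1: SEND seq=5015 -> fresh
Step 2: DROP seq=7000 -> fresh
Step 3: SEND seq=7147 -> fresh
Step 4: SEND seq=5194 -> fresh

Answer: none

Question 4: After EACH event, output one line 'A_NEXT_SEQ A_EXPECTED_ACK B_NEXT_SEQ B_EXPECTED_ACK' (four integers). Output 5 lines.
5015 7000 7000 5015
5194 7000 7000 5194
5194 7000 7147 5194
5194 7000 7335 5194
5392 7000 7335 5392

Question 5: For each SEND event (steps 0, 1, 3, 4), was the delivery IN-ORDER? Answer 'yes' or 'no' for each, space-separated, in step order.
Answer: yes yes no yes

Derivation:
Step 0: SEND seq=5000 -> in-order
Step 1: SEND seq=5015 -> in-order
Step 3: SEND seq=7147 -> out-of-order
Step 4: SEND seq=5194 -> in-order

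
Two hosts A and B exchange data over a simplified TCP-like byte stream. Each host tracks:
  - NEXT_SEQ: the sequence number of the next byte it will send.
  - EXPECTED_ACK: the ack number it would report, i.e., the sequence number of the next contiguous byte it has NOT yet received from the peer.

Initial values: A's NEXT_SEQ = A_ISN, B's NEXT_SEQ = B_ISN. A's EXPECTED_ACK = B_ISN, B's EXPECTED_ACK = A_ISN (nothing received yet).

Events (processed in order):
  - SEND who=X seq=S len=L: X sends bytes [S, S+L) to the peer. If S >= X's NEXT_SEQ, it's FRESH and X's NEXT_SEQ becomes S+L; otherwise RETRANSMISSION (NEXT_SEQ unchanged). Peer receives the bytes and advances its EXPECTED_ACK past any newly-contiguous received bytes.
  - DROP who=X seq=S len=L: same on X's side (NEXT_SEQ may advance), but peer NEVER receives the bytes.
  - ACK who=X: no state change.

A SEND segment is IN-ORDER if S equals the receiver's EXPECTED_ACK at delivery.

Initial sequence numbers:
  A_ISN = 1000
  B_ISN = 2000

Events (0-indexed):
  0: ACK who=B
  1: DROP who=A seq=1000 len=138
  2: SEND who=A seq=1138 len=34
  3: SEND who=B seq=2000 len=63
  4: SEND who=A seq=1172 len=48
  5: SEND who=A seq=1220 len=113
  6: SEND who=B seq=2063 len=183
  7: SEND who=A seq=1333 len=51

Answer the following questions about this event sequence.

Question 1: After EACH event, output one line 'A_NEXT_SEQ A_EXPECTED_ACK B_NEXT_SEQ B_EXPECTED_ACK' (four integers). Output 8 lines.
1000 2000 2000 1000
1138 2000 2000 1000
1172 2000 2000 1000
1172 2063 2063 1000
1220 2063 2063 1000
1333 2063 2063 1000
1333 2246 2246 1000
1384 2246 2246 1000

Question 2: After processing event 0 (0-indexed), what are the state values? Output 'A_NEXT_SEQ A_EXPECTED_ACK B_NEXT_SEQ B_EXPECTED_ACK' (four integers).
After event 0: A_seq=1000 A_ack=2000 B_seq=2000 B_ack=1000

1000 2000 2000 1000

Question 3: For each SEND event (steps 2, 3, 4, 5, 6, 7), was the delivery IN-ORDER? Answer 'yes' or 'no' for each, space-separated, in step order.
Answer: no yes no no yes no

Derivation:
Step 2: SEND seq=1138 -> out-of-order
Step 3: SEND seq=2000 -> in-order
Step 4: SEND seq=1172 -> out-of-order
Step 5: SEND seq=1220 -> out-of-order
Step 6: SEND seq=2063 -> in-order
Step 7: SEND seq=1333 -> out-of-order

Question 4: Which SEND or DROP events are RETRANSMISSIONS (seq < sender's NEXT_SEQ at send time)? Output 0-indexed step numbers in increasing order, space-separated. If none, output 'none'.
Answer: none

Derivation:
Step 1: DROP seq=1000 -> fresh
Step 2: SEND seq=1138 -> fresh
Step 3: SEND seq=2000 -> fresh
Step 4: SEND seq=1172 -> fresh
Step 5: SEND seq=1220 -> fresh
Step 6: SEND seq=2063 -> fresh
Step 7: SEND seq=1333 -> fresh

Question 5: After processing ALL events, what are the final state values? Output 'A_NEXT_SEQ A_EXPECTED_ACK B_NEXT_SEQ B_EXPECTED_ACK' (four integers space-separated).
Answer: 1384 2246 2246 1000

Derivation:
After event 0: A_seq=1000 A_ack=2000 B_seq=2000 B_ack=1000
After event 1: A_seq=1138 A_ack=2000 B_seq=2000 B_ack=1000
After event 2: A_seq=1172 A_ack=2000 B_seq=2000 B_ack=1000
After event 3: A_seq=1172 A_ack=2063 B_seq=2063 B_ack=1000
After event 4: A_seq=1220 A_ack=2063 B_seq=2063 B_ack=1000
After event 5: A_seq=1333 A_ack=2063 B_seq=2063 B_ack=1000
After event 6: A_seq=1333 A_ack=2246 B_seq=2246 B_ack=1000
After event 7: A_seq=1384 A_ack=2246 B_seq=2246 B_ack=1000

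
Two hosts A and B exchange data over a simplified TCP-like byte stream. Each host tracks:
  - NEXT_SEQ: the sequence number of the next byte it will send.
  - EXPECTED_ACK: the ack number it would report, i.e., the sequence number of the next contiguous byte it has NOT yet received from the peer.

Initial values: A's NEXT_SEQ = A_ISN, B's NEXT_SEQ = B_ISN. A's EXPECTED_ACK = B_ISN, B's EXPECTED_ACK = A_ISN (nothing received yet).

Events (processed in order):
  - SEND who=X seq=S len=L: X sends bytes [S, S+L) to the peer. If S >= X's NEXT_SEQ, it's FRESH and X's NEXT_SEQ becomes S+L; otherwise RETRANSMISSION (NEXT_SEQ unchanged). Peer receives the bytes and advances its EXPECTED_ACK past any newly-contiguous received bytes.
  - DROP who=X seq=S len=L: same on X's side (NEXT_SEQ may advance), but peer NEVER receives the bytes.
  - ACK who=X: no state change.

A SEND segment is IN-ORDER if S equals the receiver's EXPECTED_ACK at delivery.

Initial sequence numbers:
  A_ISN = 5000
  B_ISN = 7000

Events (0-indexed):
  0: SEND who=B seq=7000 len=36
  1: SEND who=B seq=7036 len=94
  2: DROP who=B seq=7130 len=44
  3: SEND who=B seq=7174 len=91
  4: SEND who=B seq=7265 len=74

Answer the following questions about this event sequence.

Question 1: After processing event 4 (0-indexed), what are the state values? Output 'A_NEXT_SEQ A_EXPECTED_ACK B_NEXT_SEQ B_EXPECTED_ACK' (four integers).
After event 0: A_seq=5000 A_ack=7036 B_seq=7036 B_ack=5000
After event 1: A_seq=5000 A_ack=7130 B_seq=7130 B_ack=5000
After event 2: A_seq=5000 A_ack=7130 B_seq=7174 B_ack=5000
After event 3: A_seq=5000 A_ack=7130 B_seq=7265 B_ack=5000
After event 4: A_seq=5000 A_ack=7130 B_seq=7339 B_ack=5000

5000 7130 7339 5000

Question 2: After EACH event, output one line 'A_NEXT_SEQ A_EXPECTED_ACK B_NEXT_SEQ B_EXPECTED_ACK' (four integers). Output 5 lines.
5000 7036 7036 5000
5000 7130 7130 5000
5000 7130 7174 5000
5000 7130 7265 5000
5000 7130 7339 5000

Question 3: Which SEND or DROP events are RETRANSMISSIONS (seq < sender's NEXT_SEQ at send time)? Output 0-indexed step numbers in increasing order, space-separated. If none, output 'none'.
Answer: none

Derivation:
Step 0: SEND seq=7000 -> fresh
Step 1: SEND seq=7036 -> fresh
Step 2: DROP seq=7130 -> fresh
Step 3: SEND seq=7174 -> fresh
Step 4: SEND seq=7265 -> fresh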